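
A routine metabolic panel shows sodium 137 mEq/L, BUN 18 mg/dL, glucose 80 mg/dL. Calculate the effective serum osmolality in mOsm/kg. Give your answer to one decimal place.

Effective osmolality excludes urea (freely permeant across cell membranes):
2·Na + glucose/18
= 2·137 + 80/18
= 274 + 4.44
= 278.44 mOsm/kg

278.4 mOsm/kg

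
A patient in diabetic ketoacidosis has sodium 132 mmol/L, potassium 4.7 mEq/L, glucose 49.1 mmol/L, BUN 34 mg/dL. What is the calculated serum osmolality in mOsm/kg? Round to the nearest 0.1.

325.2 mOsm/kg

Calculated osmolality = 2·Na + glucose + BUN/2.8
= 2·132 + 49.1 + 34/2.8
= 264 + 49.10 + 12.14
= 325.24 mOsm/kg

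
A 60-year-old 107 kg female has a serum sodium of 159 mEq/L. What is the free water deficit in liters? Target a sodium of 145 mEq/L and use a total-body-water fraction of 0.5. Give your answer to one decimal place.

5.2 L

TBW = 0.5 · 107 = 53.5 L
Free water deficit = TBW · (Na/145 − 1)
= 53.5 · (159/145 − 1)
= 53.5 · 0.0966
= 5.17 L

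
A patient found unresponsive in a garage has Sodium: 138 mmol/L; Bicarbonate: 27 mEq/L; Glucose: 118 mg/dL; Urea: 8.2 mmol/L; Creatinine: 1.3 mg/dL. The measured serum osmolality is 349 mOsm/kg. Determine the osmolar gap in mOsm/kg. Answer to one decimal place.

Calculated osmolality = 2·Na + glucose/18 + urea
= 2·138 + 118/18 + 8.2
= 276 + 6.56 + 8.20
= 290.76 mOsm/kg ≈ 290.8 mOsm/kg
Osmolar gap = measured − calculated = 349 − 290.8 = 58.2 mOsm/kg

58.2 mOsm/kg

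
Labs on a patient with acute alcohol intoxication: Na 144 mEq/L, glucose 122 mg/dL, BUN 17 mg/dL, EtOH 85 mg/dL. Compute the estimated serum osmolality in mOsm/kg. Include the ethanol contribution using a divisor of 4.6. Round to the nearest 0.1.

319.3 mOsm/kg

Calculated osmolality = 2·Na + glucose/18 + BUN/2.8 + ethanol/4.6
= 2·144 + 122/18 + 17/2.8 + 85/4.6
= 288 + 6.78 + 6.07 + 18.48
= 319.33 mOsm/kg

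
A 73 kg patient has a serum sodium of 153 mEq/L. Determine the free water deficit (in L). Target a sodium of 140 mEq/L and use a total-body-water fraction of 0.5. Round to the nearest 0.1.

3.4 L

TBW = 0.5 · 73 = 36.5 L
Free water deficit = TBW · (Na/140 − 1)
= 36.5 · (153/140 − 1)
= 36.5 · 0.0929
= 3.39 L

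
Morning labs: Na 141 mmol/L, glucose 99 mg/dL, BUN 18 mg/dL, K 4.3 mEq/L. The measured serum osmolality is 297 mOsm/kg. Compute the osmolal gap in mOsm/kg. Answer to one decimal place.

Calculated osmolality = 2·Na + glucose/18 + BUN/2.8
= 2·141 + 99/18 + 18/2.8
= 282 + 5.50 + 6.43
= 293.93 mOsm/kg ≈ 293.9 mOsm/kg
Osmolar gap = measured − calculated = 297 − 293.9 = 3.1 mOsm/kg

3.1 mOsm/kg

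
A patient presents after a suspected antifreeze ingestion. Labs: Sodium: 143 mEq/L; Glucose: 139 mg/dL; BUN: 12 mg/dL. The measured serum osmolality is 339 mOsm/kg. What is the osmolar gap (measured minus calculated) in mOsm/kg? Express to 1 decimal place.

Calculated osmolality = 2·Na + glucose/18 + BUN/2.8
= 2·143 + 139/18 + 12/2.8
= 286 + 7.72 + 4.29
= 298.01 mOsm/kg ≈ 298.0 mOsm/kg
Osmolar gap = measured − calculated = 339 − 298.0 = 41.0 mOsm/kg

41.0 mOsm/kg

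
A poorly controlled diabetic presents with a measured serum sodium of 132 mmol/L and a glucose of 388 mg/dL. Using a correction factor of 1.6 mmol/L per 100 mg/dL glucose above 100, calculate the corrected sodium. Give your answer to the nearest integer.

Corrected Na = measured Na + 1.6 · (glucose − 100)/100
= 132 + 1.6 · (388 − 100)/100
= 132 + 4.6
= 136.6 mmol/L

137 mmol/L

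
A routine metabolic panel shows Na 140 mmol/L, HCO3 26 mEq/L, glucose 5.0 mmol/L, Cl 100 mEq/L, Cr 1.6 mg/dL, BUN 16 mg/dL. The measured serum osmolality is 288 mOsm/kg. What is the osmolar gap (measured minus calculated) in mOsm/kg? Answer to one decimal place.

-2.7 mOsm/kg

Calculated osmolality = 2·Na + glucose + BUN/2.8
= 2·140 + 5 + 16/2.8
= 280 + 5 + 5.71
= 290.71 mOsm/kg ≈ 290.7 mOsm/kg
Osmolar gap = measured − calculated = 288 − 290.7 = -2.7 mOsm/kg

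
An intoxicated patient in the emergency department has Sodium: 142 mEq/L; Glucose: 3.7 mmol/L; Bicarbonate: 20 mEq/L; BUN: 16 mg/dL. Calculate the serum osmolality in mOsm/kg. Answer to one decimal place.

Calculated osmolality = 2·Na + glucose + BUN/2.8
= 2·142 + 3.7 + 16/2.8
= 284 + 3.70 + 5.71
= 293.41 mOsm/kg

293.4 mOsm/kg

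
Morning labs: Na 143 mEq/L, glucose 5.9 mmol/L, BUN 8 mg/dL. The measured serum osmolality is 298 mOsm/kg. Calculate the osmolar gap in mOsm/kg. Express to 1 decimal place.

Calculated osmolality = 2·Na + glucose + BUN/2.8
= 2·143 + 5.9 + 8/2.8
= 286 + 5.90 + 2.86
= 294.76 mOsm/kg ≈ 294.8 mOsm/kg
Osmolar gap = measured − calculated = 298 − 294.8 = 3.2 mOsm/kg

3.2 mOsm/kg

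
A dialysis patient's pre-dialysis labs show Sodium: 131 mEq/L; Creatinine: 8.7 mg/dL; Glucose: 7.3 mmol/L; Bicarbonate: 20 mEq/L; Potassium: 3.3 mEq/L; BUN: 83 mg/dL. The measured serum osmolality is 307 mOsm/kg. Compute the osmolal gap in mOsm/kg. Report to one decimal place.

8.1 mOsm/kg

Calculated osmolality = 2·Na + glucose + BUN/2.8
= 2·131 + 7.3 + 83/2.8
= 262 + 7.30 + 29.64
= 298.94 mOsm/kg ≈ 298.9 mOsm/kg
Osmolar gap = measured − calculated = 307 − 298.9 = 8.1 mOsm/kg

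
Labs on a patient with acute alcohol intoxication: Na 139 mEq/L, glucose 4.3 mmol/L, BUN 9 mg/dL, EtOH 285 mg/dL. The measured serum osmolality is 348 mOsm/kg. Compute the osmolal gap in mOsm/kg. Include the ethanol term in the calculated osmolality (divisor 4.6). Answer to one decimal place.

Calculated osmolality = 2·Na + glucose + BUN/2.8 + ethanol/4.6
= 2·139 + 4.3 + 9/2.8 + 285/4.6
= 278 + 4.30 + 3.21 + 61.96
= 347.47 mOsm/kg ≈ 347.5 mOsm/kg
Osmolar gap = measured − calculated = 348 − 347.5 = 0.5 mOsm/kg

0.5 mOsm/kg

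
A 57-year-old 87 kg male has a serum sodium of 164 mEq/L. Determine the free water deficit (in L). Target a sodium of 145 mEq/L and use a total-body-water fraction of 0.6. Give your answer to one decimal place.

6.8 L

TBW = 0.6 · 87 = 52.2 L
Free water deficit = TBW · (Na/145 − 1)
= 52.2 · (164/145 − 1)
= 52.2 · 0.131
= 6.84 L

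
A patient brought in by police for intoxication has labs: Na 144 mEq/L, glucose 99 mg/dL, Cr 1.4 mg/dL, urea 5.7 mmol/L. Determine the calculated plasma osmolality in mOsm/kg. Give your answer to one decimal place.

Calculated osmolality = 2·Na + glucose/18 + urea
= 2·144 + 99/18 + 5.7
= 288 + 5.50 + 5.70
= 299.2 mOsm/kg

299.2 mOsm/kg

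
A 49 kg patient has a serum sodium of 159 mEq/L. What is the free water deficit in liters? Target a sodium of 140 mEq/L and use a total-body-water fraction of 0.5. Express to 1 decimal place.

3.3 L

TBW = 0.5 · 49 = 24.5 L
Free water deficit = TBW · (Na/140 − 1)
= 24.5 · (159/140 − 1)
= 24.5 · 0.1357
= 3.32 L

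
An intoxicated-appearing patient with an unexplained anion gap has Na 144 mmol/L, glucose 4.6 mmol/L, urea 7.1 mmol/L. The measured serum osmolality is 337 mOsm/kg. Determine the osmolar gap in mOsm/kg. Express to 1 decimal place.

37.3 mOsm/kg

Calculated osmolality = 2·Na + glucose + urea
= 2·144 + 4.6 + 7.1
= 288 + 4.60 + 7.10
= 299.7 mOsm/kg ≈ 299.7 mOsm/kg
Osmolar gap = measured − calculated = 337 − 299.7 = 37.3 mOsm/kg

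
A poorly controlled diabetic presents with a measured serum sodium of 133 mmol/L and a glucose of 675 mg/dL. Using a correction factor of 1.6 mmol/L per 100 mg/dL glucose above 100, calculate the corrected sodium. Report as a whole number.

Corrected Na = measured Na + 1.6 · (glucose − 100)/100
= 133 + 1.6 · (675 − 100)/100
= 133 + 9.2
= 142.2 mmol/L

142 mmol/L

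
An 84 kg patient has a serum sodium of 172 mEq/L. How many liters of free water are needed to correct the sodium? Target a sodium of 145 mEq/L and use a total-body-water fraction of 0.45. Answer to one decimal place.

7.0 L

TBW = 0.45 · 84 = 37.8 L
Free water deficit = TBW · (Na/145 − 1)
= 37.8 · (172/145 − 1)
= 37.8 · 0.1862
= 7.04 L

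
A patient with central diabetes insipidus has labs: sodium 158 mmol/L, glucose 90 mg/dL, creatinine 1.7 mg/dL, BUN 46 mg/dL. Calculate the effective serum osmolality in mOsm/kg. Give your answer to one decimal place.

321.0 mOsm/kg

Effective osmolality excludes urea (freely permeant across cell membranes):
2·Na + glucose/18
= 2·158 + 90/18
= 316 + 5
= 321 mOsm/kg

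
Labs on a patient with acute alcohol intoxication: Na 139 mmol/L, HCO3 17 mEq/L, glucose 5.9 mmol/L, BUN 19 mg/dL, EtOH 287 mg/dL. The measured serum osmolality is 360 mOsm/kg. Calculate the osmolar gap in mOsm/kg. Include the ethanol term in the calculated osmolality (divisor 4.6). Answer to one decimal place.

6.9 mOsm/kg

Calculated osmolality = 2·Na + glucose + BUN/2.8 + ethanol/4.6
= 2·139 + 5.9 + 19/2.8 + 287/4.6
= 278 + 5.90 + 6.79 + 62.39
= 353.08 mOsm/kg ≈ 353.1 mOsm/kg
Osmolar gap = measured − calculated = 360 − 353.1 = 6.9 mOsm/kg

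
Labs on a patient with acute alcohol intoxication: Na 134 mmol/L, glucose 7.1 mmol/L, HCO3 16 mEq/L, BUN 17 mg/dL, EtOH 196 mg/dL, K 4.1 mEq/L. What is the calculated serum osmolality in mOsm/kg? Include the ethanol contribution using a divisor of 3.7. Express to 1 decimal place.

Calculated osmolality = 2·Na + glucose + BUN/2.8 + ethanol/3.7
= 2·134 + 7.1 + 17/2.8 + 196/3.7
= 268 + 7.10 + 6.07 + 52.97
= 334.14 mOsm/kg

334.1 mOsm/kg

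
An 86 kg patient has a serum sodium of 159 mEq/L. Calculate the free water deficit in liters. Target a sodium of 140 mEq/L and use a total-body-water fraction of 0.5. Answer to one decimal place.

5.8 L

TBW = 0.5 · 86 = 43 L
Free water deficit = TBW · (Na/140 − 1)
= 43 · (159/140 − 1)
= 43 · 0.1357
= 5.84 L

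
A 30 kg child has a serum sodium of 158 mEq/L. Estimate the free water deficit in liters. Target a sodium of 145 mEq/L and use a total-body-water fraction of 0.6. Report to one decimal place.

1.6 L

TBW = 0.6 · 30 = 18 L
Free water deficit = TBW · (Na/145 − 1)
= 18 · (158/145 − 1)
= 18 · 0.0897
= 1.61 L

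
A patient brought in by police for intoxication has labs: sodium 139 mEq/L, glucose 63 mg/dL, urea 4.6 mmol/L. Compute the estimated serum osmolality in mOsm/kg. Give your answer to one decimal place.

286.1 mOsm/kg

Calculated osmolality = 2·Na + glucose/18 + urea
= 2·139 + 63/18 + 4.6
= 278 + 3.50 + 4.60
= 286.1 mOsm/kg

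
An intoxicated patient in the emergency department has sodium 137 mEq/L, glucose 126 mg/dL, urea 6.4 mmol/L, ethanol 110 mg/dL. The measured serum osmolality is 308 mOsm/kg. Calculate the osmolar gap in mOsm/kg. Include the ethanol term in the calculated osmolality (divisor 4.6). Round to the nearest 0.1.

-3.3 mOsm/kg

Calculated osmolality = 2·Na + glucose/18 + urea + ethanol/4.6
= 2·137 + 126/18 + 6.4 + 110/4.6
= 274 + 7 + 6.40 + 23.91
= 311.31 mOsm/kg ≈ 311.3 mOsm/kg
Osmolar gap = measured − calculated = 308 − 311.3 = -3.3 mOsm/kg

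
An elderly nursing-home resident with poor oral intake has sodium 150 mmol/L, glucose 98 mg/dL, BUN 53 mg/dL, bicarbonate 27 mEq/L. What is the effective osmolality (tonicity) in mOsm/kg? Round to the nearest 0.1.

305.4 mOsm/kg

Effective osmolality excludes urea (freely permeant across cell membranes):
2·Na + glucose/18
= 2·150 + 98/18
= 300 + 5.44
= 305.44 mOsm/kg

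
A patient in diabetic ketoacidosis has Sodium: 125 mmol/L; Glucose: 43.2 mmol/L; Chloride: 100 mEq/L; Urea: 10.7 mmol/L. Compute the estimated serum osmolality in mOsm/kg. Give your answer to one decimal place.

303.9 mOsm/kg

Calculated osmolality = 2·Na + glucose + urea
= 2·125 + 43.2 + 10.7
= 250 + 43.20 + 10.70
= 303.9 mOsm/kg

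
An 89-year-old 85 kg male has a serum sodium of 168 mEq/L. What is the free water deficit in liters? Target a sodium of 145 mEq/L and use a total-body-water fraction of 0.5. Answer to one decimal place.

6.7 L

TBW = 0.5 · 85 = 42.5 L
Free water deficit = TBW · (Na/145 − 1)
= 42.5 · (168/145 − 1)
= 42.5 · 0.1586
= 6.74 L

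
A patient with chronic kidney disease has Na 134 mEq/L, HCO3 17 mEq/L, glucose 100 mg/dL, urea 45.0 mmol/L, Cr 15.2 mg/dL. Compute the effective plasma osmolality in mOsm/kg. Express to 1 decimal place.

273.6 mOsm/kg

Effective osmolality excludes urea (freely permeant across cell membranes):
2·Na + glucose/18
= 2·134 + 100/18
= 268 + 5.56
= 273.56 mOsm/kg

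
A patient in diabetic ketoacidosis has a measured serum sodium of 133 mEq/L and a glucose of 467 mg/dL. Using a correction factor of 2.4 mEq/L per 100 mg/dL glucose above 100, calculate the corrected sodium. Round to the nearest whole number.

Corrected Na = measured Na + 2.4 · (glucose − 100)/100
= 133 + 2.4 · (467 − 100)/100
= 133 + 8.8
= 141.8 mEq/L

142 mEq/L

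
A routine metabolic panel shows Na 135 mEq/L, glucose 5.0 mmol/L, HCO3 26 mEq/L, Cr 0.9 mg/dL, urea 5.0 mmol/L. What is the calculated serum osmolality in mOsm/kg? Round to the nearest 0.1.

280.0 mOsm/kg

Calculated osmolality = 2·Na + glucose + urea
= 2·135 + 5 + 5
= 270 + 5 + 5
= 280 mOsm/kg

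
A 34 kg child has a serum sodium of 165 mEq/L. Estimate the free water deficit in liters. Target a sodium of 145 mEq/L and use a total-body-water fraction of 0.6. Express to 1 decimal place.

2.8 L

TBW = 0.6 · 34 = 20.4 L
Free water deficit = TBW · (Na/145 − 1)
= 20.4 · (165/145 − 1)
= 20.4 · 0.1379
= 2.81 L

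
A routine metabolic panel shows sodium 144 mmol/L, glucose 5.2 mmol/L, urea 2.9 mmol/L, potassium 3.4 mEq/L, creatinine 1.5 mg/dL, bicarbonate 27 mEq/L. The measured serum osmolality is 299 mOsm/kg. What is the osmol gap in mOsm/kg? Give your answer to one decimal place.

Calculated osmolality = 2·Na + glucose + urea
= 2·144 + 5.2 + 2.9
= 288 + 5.20 + 2.90
= 296.1 mOsm/kg ≈ 296.1 mOsm/kg
Osmolar gap = measured − calculated = 299 − 296.1 = 2.9 mOsm/kg

2.9 mOsm/kg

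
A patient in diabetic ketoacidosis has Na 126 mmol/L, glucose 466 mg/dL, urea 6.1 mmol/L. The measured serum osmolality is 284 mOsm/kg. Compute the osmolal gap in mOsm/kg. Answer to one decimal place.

0.0 mOsm/kg

Calculated osmolality = 2·Na + glucose/18 + urea
= 2·126 + 466/18 + 6.1
= 252 + 25.89 + 6.10
= 283.99 mOsm/kg ≈ 284.0 mOsm/kg
Osmolar gap = measured − calculated = 284 − 284.0 = 0.0 mOsm/kg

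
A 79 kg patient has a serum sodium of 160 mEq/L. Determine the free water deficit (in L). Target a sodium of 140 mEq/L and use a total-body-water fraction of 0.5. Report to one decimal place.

5.6 L

TBW = 0.5 · 79 = 39.5 L
Free water deficit = TBW · (Na/140 − 1)
= 39.5 · (160/140 − 1)
= 39.5 · 0.1429
= 5.64 L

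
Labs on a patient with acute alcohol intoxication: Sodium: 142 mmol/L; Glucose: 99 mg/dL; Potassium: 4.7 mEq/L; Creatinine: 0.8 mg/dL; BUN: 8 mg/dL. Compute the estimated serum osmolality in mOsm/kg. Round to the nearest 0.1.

Calculated osmolality = 2·Na + glucose/18 + BUN/2.8
= 2·142 + 99/18 + 8/2.8
= 284 + 5.50 + 2.86
= 292.36 mOsm/kg

292.4 mOsm/kg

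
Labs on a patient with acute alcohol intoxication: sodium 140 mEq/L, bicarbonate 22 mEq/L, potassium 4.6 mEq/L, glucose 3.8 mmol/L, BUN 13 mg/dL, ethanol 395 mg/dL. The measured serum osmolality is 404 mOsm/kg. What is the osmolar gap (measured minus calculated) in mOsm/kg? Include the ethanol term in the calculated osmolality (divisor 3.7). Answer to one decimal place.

Calculated osmolality = 2·Na + glucose + BUN/2.8 + ethanol/3.7
= 2·140 + 3.8 + 13/2.8 + 395/3.7
= 280 + 3.80 + 4.64 + 106.76
= 395.2 mOsm/kg ≈ 395.2 mOsm/kg
Osmolar gap = measured − calculated = 404 − 395.2 = 8.8 mOsm/kg

8.8 mOsm/kg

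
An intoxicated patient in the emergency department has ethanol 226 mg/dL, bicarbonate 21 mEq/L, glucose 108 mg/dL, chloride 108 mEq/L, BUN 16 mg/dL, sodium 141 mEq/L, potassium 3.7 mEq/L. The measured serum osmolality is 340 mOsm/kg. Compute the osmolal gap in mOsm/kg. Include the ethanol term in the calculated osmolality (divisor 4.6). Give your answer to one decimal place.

-2.8 mOsm/kg

Calculated osmolality = 2·Na + glucose/18 + BUN/2.8 + ethanol/4.6
= 2·141 + 108/18 + 16/2.8 + 226/4.6
= 282 + 6 + 5.71 + 49.13
= 342.84 mOsm/kg ≈ 342.8 mOsm/kg
Osmolar gap = measured − calculated = 340 − 342.8 = -2.8 mOsm/kg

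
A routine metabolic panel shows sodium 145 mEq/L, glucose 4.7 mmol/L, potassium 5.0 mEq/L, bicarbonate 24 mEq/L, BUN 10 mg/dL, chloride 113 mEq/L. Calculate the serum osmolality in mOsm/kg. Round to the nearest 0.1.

Calculated osmolality = 2·Na + glucose + BUN/2.8
= 2·145 + 4.7 + 10/2.8
= 290 + 4.70 + 3.57
= 298.27 mOsm/kg

298.3 mOsm/kg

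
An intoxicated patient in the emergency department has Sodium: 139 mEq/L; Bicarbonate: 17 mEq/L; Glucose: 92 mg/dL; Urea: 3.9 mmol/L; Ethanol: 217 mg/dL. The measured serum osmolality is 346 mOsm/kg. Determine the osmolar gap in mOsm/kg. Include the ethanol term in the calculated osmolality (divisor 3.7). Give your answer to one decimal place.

0.3 mOsm/kg

Calculated osmolality = 2·Na + glucose/18 + urea + ethanol/3.7
= 2·139 + 92/18 + 3.9 + 217/3.7
= 278 + 5.11 + 3.90 + 58.65
= 345.66 mOsm/kg ≈ 345.7 mOsm/kg
Osmolar gap = measured − calculated = 346 − 345.7 = 0.3 mOsm/kg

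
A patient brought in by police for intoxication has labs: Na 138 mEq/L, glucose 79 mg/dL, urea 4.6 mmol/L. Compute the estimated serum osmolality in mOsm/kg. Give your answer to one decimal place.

285.0 mOsm/kg

Calculated osmolality = 2·Na + glucose/18 + urea
= 2·138 + 79/18 + 4.6
= 276 + 4.39 + 4.60
= 284.99 mOsm/kg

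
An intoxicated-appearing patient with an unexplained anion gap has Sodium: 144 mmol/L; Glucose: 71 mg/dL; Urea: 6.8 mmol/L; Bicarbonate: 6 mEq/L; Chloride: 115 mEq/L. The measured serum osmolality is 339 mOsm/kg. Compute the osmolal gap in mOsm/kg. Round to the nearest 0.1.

Calculated osmolality = 2·Na + glucose/18 + urea
= 2·144 + 71/18 + 6.8
= 288 + 3.94 + 6.80
= 298.74 mOsm/kg ≈ 298.7 mOsm/kg
Osmolar gap = measured − calculated = 339 − 298.7 = 40.3 mOsm/kg

40.3 mOsm/kg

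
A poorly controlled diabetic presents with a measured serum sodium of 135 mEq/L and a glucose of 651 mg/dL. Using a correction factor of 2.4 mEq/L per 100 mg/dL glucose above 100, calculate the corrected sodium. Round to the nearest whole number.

148 mEq/L

Corrected Na = measured Na + 2.4 · (glucose − 100)/100
= 135 + 2.4 · (651 − 100)/100
= 135 + 13.2
= 148.2 mEq/L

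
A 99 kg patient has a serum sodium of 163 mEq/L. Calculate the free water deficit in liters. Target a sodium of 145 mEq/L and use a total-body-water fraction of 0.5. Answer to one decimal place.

TBW = 0.5 · 99 = 49.5 L
Free water deficit = TBW · (Na/145 − 1)
= 49.5 · (163/145 − 1)
= 49.5 · 0.1241
= 6.14 L

6.1 L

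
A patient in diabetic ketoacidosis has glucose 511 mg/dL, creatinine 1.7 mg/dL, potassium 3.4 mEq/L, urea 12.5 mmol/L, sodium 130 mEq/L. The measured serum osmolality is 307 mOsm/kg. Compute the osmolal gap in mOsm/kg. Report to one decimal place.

Calculated osmolality = 2·Na + glucose/18 + urea
= 2·130 + 511/18 + 12.5
= 260 + 28.39 + 12.50
= 300.89 mOsm/kg ≈ 300.9 mOsm/kg
Osmolar gap = measured − calculated = 307 − 300.9 = 6.1 mOsm/kg

6.1 mOsm/kg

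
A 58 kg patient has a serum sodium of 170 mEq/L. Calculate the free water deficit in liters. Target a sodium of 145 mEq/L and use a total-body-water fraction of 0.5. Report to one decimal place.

TBW = 0.5 · 58 = 29 L
Free water deficit = TBW · (Na/145 − 1)
= 29 · (170/145 − 1)
= 29 · 0.1724
= 5 L

5.0 L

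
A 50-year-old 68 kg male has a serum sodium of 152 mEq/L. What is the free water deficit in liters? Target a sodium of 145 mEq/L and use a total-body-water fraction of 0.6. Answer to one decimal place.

2.0 L

TBW = 0.6 · 68 = 40.8 L
Free water deficit = TBW · (Na/145 − 1)
= 40.8 · (152/145 − 1)
= 40.8 · 0.0483
= 1.97 L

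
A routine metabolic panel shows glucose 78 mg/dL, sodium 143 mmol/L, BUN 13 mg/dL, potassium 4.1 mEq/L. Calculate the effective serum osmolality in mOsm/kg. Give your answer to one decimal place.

Effective osmolality excludes urea (freely permeant across cell membranes):
2·Na + glucose/18
= 2·143 + 78/18
= 286 + 4.33
= 290.33 mOsm/kg

290.3 mOsm/kg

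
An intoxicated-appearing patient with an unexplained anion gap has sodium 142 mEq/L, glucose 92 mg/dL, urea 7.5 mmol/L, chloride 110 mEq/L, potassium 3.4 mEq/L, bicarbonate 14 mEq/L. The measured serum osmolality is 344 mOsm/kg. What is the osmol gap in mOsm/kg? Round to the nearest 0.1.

Calculated osmolality = 2·Na + glucose/18 + urea
= 2·142 + 92/18 + 7.5
= 284 + 5.11 + 7.50
= 296.61 mOsm/kg ≈ 296.6 mOsm/kg
Osmolar gap = measured − calculated = 344 − 296.6 = 47.4 mOsm/kg

47.4 mOsm/kg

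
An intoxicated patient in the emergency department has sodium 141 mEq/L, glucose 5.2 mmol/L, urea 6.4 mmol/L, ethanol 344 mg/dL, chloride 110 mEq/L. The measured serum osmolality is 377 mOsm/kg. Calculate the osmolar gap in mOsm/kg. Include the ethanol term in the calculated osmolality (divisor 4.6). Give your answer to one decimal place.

Calculated osmolality = 2·Na + glucose + urea + ethanol/4.6
= 2·141 + 5.2 + 6.4 + 344/4.6
= 282 + 5.20 + 6.40 + 74.78
= 368.38 mOsm/kg ≈ 368.4 mOsm/kg
Osmolar gap = measured − calculated = 377 − 368.4 = 8.6 mOsm/kg

8.6 mOsm/kg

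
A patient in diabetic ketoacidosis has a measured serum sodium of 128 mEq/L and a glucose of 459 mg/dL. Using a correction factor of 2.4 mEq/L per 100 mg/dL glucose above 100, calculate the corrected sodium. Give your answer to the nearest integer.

137 mEq/L

Corrected Na = measured Na + 2.4 · (glucose − 100)/100
= 128 + 2.4 · (459 − 100)/100
= 128 + 8.6
= 136.6 mEq/L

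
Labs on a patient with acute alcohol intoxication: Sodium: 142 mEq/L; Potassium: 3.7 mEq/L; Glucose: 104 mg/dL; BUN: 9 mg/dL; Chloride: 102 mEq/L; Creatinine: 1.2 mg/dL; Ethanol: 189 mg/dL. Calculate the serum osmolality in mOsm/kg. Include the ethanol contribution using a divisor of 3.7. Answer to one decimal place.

Calculated osmolality = 2·Na + glucose/18 + BUN/2.8 + ethanol/3.7
= 2·142 + 104/18 + 9/2.8 + 189/3.7
= 284 + 5.78 + 3.21 + 51.08
= 344.07 mOsm/kg

344.1 mOsm/kg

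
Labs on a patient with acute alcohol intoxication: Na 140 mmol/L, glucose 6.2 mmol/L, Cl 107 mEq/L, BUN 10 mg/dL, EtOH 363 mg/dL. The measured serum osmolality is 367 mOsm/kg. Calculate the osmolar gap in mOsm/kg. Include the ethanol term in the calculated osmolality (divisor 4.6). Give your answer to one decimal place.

-1.7 mOsm/kg

Calculated osmolality = 2·Na + glucose + BUN/2.8 + ethanol/4.6
= 2·140 + 6.2 + 10/2.8 + 363/4.6
= 280 + 6.20 + 3.57 + 78.91
= 368.68 mOsm/kg ≈ 368.7 mOsm/kg
Osmolar gap = measured − calculated = 367 − 368.7 = -1.7 mOsm/kg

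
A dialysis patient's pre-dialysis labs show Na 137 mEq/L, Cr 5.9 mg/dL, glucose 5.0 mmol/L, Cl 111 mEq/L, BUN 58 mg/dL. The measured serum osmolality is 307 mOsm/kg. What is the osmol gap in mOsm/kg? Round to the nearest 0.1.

Calculated osmolality = 2·Na + glucose + BUN/2.8
= 2·137 + 5 + 58/2.8
= 274 + 5 + 20.71
= 299.71 mOsm/kg ≈ 299.7 mOsm/kg
Osmolar gap = measured − calculated = 307 − 299.7 = 7.3 mOsm/kg

7.3 mOsm/kg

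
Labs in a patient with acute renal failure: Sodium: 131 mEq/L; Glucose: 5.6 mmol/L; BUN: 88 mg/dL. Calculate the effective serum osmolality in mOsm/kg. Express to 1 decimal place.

267.6 mOsm/kg

Effective osmolality excludes urea (freely permeant across cell membranes):
2·Na + glucose
= 2·131 + 5.6
= 262 + 5.6
= 267.6 mOsm/kg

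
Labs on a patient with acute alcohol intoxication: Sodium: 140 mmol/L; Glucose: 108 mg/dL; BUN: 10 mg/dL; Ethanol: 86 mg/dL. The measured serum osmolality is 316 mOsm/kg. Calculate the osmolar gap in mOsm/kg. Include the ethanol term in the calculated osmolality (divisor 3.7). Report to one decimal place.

3.2 mOsm/kg

Calculated osmolality = 2·Na + glucose/18 + BUN/2.8 + ethanol/3.7
= 2·140 + 108/18 + 10/2.8 + 86/3.7
= 280 + 6 + 3.57 + 23.24
= 312.81 mOsm/kg ≈ 312.8 mOsm/kg
Osmolar gap = measured − calculated = 316 − 312.8 = 3.2 mOsm/kg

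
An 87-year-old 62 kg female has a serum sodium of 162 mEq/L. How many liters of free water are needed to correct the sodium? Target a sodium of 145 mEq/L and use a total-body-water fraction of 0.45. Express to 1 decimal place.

TBW = 0.45 · 62 = 27.9 L
Free water deficit = TBW · (Na/145 − 1)
= 27.9 · (162/145 − 1)
= 27.9 · 0.1172
= 3.27 L

3.3 L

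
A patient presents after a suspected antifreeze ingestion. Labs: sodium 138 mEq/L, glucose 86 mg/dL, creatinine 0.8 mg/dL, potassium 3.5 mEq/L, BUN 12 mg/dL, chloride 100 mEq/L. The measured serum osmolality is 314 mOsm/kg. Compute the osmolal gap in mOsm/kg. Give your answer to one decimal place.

Calculated osmolality = 2·Na + glucose/18 + BUN/2.8
= 2·138 + 86/18 + 12/2.8
= 276 + 4.78 + 4.29
= 285.07 mOsm/kg ≈ 285.1 mOsm/kg
Osmolar gap = measured − calculated = 314 − 285.1 = 28.9 mOsm/kg

28.9 mOsm/kg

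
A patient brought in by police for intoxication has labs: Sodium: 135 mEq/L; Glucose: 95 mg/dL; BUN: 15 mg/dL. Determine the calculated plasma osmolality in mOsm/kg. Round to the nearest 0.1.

Calculated osmolality = 2·Na + glucose/18 + BUN/2.8
= 2·135 + 95/18 + 15/2.8
= 270 + 5.28 + 5.36
= 280.64 mOsm/kg

280.6 mOsm/kg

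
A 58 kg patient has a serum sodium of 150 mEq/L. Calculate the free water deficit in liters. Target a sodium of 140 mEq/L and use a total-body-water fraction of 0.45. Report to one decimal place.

TBW = 0.45 · 58 = 26.1 L
Free water deficit = TBW · (Na/140 − 1)
= 26.1 · (150/140 − 1)
= 26.1 · 0.0714
= 1.86 L

1.9 L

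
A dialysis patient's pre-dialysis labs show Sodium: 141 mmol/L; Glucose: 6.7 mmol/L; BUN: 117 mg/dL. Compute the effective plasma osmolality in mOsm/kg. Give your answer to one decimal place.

288.7 mOsm/kg

Effective osmolality excludes urea (freely permeant across cell membranes):
2·Na + glucose
= 2·141 + 6.7
= 282 + 6.7
= 288.7 mOsm/kg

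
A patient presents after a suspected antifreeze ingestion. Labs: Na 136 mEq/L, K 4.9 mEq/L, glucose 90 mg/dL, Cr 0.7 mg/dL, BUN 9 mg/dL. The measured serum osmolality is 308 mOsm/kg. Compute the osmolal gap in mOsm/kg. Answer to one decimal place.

27.8 mOsm/kg

Calculated osmolality = 2·Na + glucose/18 + BUN/2.8
= 2·136 + 90/18 + 9/2.8
= 272 + 5 + 3.21
= 280.21 mOsm/kg ≈ 280.2 mOsm/kg
Osmolar gap = measured − calculated = 308 − 280.2 = 27.8 mOsm/kg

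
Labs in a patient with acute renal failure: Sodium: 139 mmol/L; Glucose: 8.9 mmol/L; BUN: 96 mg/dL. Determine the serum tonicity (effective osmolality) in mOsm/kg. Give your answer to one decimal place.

Effective osmolality excludes urea (freely permeant across cell membranes):
2·Na + glucose
= 2·139 + 8.9
= 278 + 8.9
= 286.9 mOsm/kg

286.9 mOsm/kg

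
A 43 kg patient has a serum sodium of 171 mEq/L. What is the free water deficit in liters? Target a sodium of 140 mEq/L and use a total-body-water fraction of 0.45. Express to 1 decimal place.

4.3 L

TBW = 0.45 · 43 = 19.35 L
Free water deficit = TBW · (Na/140 − 1)
= 19.35 · (171/140 − 1)
= 19.35 · 0.2214
= 4.28 L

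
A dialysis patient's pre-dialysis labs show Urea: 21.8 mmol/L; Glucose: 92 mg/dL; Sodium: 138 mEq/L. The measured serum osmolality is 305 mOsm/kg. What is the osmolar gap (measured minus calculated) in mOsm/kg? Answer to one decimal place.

2.1 mOsm/kg

Calculated osmolality = 2·Na + glucose/18 + urea
= 2·138 + 92/18 + 21.8
= 276 + 5.11 + 21.80
= 302.91 mOsm/kg ≈ 302.9 mOsm/kg
Osmolar gap = measured − calculated = 305 − 302.9 = 2.1 mOsm/kg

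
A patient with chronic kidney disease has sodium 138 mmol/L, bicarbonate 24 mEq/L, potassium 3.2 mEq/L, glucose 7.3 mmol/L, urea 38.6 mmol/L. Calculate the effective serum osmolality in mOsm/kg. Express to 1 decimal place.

283.3 mOsm/kg

Effective osmolality excludes urea (freely permeant across cell membranes):
2·Na + glucose
= 2·138 + 7.3
= 276 + 7.3
= 283.3 mOsm/kg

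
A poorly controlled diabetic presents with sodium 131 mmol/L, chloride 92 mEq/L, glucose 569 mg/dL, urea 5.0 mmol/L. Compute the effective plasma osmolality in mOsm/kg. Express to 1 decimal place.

Effective osmolality excludes urea (freely permeant across cell membranes):
2·Na + glucose/18
= 2·131 + 569/18
= 262 + 31.61
= 293.61 mOsm/kg

293.6 mOsm/kg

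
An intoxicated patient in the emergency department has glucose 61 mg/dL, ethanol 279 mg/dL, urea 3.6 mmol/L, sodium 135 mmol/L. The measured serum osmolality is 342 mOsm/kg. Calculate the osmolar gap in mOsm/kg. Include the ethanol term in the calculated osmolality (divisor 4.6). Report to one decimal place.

Calculated osmolality = 2·Na + glucose/18 + urea + ethanol/4.6
= 2·135 + 61/18 + 3.6 + 279/4.6
= 270 + 3.39 + 3.60 + 60.65
= 337.64 mOsm/kg ≈ 337.6 mOsm/kg
Osmolar gap = measured − calculated = 342 − 337.6 = 4.4 mOsm/kg

4.4 mOsm/kg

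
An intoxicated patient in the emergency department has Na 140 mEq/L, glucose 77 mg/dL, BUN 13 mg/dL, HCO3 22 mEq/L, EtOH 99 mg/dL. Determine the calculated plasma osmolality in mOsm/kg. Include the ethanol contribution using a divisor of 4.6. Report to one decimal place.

Calculated osmolality = 2·Na + glucose/18 + BUN/2.8 + ethanol/4.6
= 2·140 + 77/18 + 13/2.8 + 99/4.6
= 280 + 4.28 + 4.64 + 21.52
= 310.44 mOsm/kg

310.4 mOsm/kg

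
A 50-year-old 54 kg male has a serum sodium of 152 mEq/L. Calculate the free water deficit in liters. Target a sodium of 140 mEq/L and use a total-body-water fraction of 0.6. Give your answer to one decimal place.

TBW = 0.6 · 54 = 32.4 L
Free water deficit = TBW · (Na/140 − 1)
= 32.4 · (152/140 − 1)
= 32.4 · 0.0857
= 2.78 L

2.8 L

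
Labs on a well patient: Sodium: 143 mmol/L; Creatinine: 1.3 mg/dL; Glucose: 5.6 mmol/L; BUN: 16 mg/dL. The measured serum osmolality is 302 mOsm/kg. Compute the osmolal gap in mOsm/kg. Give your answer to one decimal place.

4.7 mOsm/kg

Calculated osmolality = 2·Na + glucose + BUN/2.8
= 2·143 + 5.6 + 16/2.8
= 286 + 5.60 + 5.71
= 297.31 mOsm/kg ≈ 297.3 mOsm/kg
Osmolar gap = measured − calculated = 302 − 297.3 = 4.7 mOsm/kg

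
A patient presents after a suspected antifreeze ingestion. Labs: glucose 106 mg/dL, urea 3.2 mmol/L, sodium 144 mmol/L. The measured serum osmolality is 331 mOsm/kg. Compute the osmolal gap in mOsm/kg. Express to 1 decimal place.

33.9 mOsm/kg

Calculated osmolality = 2·Na + glucose/18 + urea
= 2·144 + 106/18 + 3.2
= 288 + 5.89 + 3.20
= 297.09 mOsm/kg ≈ 297.1 mOsm/kg
Osmolar gap = measured − calculated = 331 − 297.1 = 33.9 mOsm/kg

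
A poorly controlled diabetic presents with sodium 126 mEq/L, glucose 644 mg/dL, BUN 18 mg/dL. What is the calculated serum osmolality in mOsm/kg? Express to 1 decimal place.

Calculated osmolality = 2·Na + glucose/18 + BUN/2.8
= 2·126 + 644/18 + 18/2.8
= 252 + 35.78 + 6.43
= 294.21 mOsm/kg

294.2 mOsm/kg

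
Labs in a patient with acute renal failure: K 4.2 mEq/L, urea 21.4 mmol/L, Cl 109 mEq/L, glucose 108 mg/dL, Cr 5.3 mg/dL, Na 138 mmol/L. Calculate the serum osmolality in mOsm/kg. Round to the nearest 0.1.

303.4 mOsm/kg

Calculated osmolality = 2·Na + glucose/18 + urea
= 2·138 + 108/18 + 21.4
= 276 + 6 + 21.40
= 303.4 mOsm/kg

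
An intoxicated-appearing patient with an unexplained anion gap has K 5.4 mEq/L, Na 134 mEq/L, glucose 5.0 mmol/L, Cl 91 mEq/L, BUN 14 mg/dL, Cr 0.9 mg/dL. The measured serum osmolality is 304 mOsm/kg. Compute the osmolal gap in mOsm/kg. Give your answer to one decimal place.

Calculated osmolality = 2·Na + glucose + BUN/2.8
= 2·134 + 5 + 14/2.8
= 268 + 5 + 5
= 278 mOsm/kg ≈ 278.0 mOsm/kg
Osmolar gap = measured − calculated = 304 − 278.0 = 26.0 mOsm/kg

26.0 mOsm/kg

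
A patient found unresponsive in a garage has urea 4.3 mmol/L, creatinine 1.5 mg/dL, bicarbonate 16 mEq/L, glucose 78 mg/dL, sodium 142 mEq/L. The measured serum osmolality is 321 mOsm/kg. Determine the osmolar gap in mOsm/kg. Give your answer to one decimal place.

Calculated osmolality = 2·Na + glucose/18 + urea
= 2·142 + 78/18 + 4.3
= 284 + 4.33 + 4.30
= 292.63 mOsm/kg ≈ 292.6 mOsm/kg
Osmolar gap = measured − calculated = 321 − 292.6 = 28.4 mOsm/kg

28.4 mOsm/kg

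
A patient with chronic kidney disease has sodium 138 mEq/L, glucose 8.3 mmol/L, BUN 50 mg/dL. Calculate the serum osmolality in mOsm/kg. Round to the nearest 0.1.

302.2 mOsm/kg

Calculated osmolality = 2·Na + glucose + BUN/2.8
= 2·138 + 8.3 + 50/2.8
= 276 + 8.30 + 17.86
= 302.16 mOsm/kg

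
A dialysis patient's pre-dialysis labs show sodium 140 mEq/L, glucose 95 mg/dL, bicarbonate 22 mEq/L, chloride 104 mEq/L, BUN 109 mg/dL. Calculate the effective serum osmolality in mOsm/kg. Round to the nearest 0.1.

285.3 mOsm/kg

Effective osmolality excludes urea (freely permeant across cell membranes):
2·Na + glucose/18
= 2·140 + 95/18
= 280 + 5.28
= 285.28 mOsm/kg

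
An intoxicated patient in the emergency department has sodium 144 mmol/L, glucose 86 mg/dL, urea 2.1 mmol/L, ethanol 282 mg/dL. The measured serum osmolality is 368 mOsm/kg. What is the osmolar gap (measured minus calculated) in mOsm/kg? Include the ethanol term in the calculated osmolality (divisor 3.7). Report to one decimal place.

-3.1 mOsm/kg

Calculated osmolality = 2·Na + glucose/18 + urea + ethanol/3.7
= 2·144 + 86/18 + 2.1 + 282/3.7
= 288 + 4.78 + 2.10 + 76.22
= 371.1 mOsm/kg ≈ 371.1 mOsm/kg
Osmolar gap = measured − calculated = 368 − 371.1 = -3.1 mOsm/kg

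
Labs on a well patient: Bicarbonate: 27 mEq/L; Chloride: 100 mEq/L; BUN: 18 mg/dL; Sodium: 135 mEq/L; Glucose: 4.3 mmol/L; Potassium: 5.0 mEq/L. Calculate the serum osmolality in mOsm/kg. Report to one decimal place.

Calculated osmolality = 2·Na + glucose + BUN/2.8
= 2·135 + 4.3 + 18/2.8
= 270 + 4.30 + 6.43
= 280.73 mOsm/kg

280.7 mOsm/kg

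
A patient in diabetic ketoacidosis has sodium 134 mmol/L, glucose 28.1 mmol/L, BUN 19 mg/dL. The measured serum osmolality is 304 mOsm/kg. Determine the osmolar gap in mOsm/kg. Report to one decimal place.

1.1 mOsm/kg

Calculated osmolality = 2·Na + glucose + BUN/2.8
= 2·134 + 28.1 + 19/2.8
= 268 + 28.10 + 6.79
= 302.89 mOsm/kg ≈ 302.9 mOsm/kg
Osmolar gap = measured − calculated = 304 − 302.9 = 1.1 mOsm/kg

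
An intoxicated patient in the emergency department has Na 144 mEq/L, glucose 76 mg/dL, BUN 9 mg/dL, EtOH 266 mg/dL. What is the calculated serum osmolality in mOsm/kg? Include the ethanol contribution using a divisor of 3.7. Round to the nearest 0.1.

367.3 mOsm/kg

Calculated osmolality = 2·Na + glucose/18 + BUN/2.8 + ethanol/3.7
= 2·144 + 76/18 + 9/2.8 + 266/3.7
= 288 + 4.22 + 3.21 + 71.89
= 367.32 mOsm/kg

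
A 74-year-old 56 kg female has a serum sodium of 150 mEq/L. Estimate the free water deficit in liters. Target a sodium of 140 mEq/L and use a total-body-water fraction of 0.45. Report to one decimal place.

TBW = 0.45 · 56 = 25.2 L
Free water deficit = TBW · (Na/140 − 1)
= 25.2 · (150/140 − 1)
= 25.2 · 0.0714
= 1.8 L

1.8 L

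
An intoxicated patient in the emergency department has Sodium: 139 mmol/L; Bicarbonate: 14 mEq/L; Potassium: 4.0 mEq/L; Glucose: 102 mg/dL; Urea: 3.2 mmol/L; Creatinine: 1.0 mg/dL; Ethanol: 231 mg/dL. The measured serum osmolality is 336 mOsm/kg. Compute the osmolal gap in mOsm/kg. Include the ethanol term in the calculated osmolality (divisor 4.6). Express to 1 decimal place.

-1.1 mOsm/kg

Calculated osmolality = 2·Na + glucose/18 + urea + ethanol/4.6
= 2·139 + 102/18 + 3.2 + 231/4.6
= 278 + 5.67 + 3.20 + 50.22
= 337.09 mOsm/kg ≈ 337.1 mOsm/kg
Osmolar gap = measured − calculated = 336 − 337.1 = -1.1 mOsm/kg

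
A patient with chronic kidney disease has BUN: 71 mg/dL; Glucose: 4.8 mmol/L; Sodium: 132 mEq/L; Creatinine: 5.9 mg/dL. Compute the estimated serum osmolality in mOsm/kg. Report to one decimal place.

Calculated osmolality = 2·Na + glucose + BUN/2.8
= 2·132 + 4.8 + 71/2.8
= 264 + 4.80 + 25.36
= 294.16 mOsm/kg

294.2 mOsm/kg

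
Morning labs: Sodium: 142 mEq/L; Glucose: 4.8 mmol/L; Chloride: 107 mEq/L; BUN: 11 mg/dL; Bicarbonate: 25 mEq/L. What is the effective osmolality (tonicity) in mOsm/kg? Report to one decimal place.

288.8 mOsm/kg

Effective osmolality excludes urea (freely permeant across cell membranes):
2·Na + glucose
= 2·142 + 4.8
= 284 + 4.8
= 288.8 mOsm/kg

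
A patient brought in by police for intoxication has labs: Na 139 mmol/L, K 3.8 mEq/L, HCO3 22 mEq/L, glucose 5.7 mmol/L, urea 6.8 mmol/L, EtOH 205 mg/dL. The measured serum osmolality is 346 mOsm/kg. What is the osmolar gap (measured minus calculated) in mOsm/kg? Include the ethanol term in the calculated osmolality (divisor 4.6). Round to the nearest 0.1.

10.9 mOsm/kg

Calculated osmolality = 2·Na + glucose + urea + ethanol/4.6
= 2·139 + 5.7 + 6.8 + 205/4.6
= 278 + 5.70 + 6.80 + 44.57
= 335.07 mOsm/kg ≈ 335.1 mOsm/kg
Osmolar gap = measured − calculated = 346 − 335.1 = 10.9 mOsm/kg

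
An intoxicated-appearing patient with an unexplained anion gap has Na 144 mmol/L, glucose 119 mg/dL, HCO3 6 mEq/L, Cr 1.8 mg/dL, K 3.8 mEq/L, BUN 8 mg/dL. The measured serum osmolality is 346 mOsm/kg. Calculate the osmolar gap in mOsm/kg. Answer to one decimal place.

48.5 mOsm/kg

Calculated osmolality = 2·Na + glucose/18 + BUN/2.8
= 2·144 + 119/18 + 8/2.8
= 288 + 6.61 + 2.86
= 297.47 mOsm/kg ≈ 297.5 mOsm/kg
Osmolar gap = measured − calculated = 346 − 297.5 = 48.5 mOsm/kg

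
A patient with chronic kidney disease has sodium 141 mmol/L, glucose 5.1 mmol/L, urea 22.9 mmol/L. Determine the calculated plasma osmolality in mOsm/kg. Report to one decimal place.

Calculated osmolality = 2·Na + glucose + urea
= 2·141 + 5.1 + 22.9
= 282 + 5.10 + 22.90
= 310 mOsm/kg

310.0 mOsm/kg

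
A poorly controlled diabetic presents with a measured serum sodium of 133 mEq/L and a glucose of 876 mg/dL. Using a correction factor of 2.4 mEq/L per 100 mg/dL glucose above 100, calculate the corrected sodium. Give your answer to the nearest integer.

Corrected Na = measured Na + 2.4 · (glucose − 100)/100
= 133 + 2.4 · (876 − 100)/100
= 133 + 18.6
= 151.6 mEq/L

152 mEq/L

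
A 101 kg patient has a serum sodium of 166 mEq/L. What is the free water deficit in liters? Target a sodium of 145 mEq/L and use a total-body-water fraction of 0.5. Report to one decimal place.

TBW = 0.5 · 101 = 50.5 L
Free water deficit = TBW · (Na/145 − 1)
= 50.5 · (166/145 − 1)
= 50.5 · 0.1448
= 7.31 L

7.3 L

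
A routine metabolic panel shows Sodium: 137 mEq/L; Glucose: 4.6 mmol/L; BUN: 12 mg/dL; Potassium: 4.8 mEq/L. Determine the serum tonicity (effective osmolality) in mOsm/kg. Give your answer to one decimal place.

Effective osmolality excludes urea (freely permeant across cell membranes):
2·Na + glucose
= 2·137 + 4.6
= 274 + 4.6
= 278.6 mOsm/kg

278.6 mOsm/kg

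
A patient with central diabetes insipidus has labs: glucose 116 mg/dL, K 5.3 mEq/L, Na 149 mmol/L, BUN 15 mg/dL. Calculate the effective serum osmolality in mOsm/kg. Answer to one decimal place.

Effective osmolality excludes urea (freely permeant across cell membranes):
2·Na + glucose/18
= 2·149 + 116/18
= 298 + 6.44
= 304.44 mOsm/kg

304.4 mOsm/kg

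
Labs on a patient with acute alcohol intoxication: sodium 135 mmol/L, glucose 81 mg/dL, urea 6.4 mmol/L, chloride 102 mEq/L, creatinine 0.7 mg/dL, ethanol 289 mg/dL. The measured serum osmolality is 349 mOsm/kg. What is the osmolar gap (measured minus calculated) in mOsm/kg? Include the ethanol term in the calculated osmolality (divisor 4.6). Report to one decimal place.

5.3 mOsm/kg

Calculated osmolality = 2·Na + glucose/18 + urea + ethanol/4.6
= 2·135 + 81/18 + 6.4 + 289/4.6
= 270 + 4.50 + 6.40 + 62.83
= 343.73 mOsm/kg ≈ 343.7 mOsm/kg
Osmolar gap = measured − calculated = 349 − 343.7 = 5.3 mOsm/kg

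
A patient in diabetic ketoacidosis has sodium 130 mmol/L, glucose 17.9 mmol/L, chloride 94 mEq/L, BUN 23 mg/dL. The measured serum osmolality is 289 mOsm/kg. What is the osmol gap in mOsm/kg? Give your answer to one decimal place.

Calculated osmolality = 2·Na + glucose + BUN/2.8
= 2·130 + 17.9 + 23/2.8
= 260 + 17.90 + 8.21
= 286.11 mOsm/kg ≈ 286.1 mOsm/kg
Osmolar gap = measured − calculated = 289 − 286.1 = 2.9 mOsm/kg

2.9 mOsm/kg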